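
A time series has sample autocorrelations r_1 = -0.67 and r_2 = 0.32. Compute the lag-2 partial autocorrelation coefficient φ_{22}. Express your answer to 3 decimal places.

-0.234

φ_{22} = (r_2 − r_1²) / (1 − r_1²)
r_1² = (-0.67)² = 0.4489
Numerator = 0.32 − 0.4489 = -0.1289; denominator = 1 − 0.4489 = 0.5511
φ_{22} = -0.1289 / 0.5511 = -0.234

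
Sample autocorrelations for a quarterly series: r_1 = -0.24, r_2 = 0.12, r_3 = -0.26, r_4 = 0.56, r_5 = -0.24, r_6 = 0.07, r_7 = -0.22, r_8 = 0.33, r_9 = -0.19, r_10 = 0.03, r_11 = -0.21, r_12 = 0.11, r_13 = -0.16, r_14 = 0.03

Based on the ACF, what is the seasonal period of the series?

4

The largest autocorrelation is r_4 = 0.56, with a weaker echo at lag 8 (0.33); the remaining lags stay at or below 0.12.
The dominant spike at lag 4 indicates a seasonal period of 4.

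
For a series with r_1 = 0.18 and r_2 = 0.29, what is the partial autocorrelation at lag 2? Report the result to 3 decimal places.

0.266

φ_{22} = (r_2 − r_1²) / (1 − r_1²)
r_1² = (0.18)² = 0.0324
Numerator = 0.29 − 0.0324 = 0.2576; denominator = 1 − 0.0324 = 0.9676
φ_{22} = 0.2576 / 0.9676 = 0.266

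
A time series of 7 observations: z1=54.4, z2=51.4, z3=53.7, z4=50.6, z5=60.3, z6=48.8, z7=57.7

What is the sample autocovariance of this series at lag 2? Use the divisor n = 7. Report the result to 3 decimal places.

6.883

Mean z̄ = (54.4 + 51.4 + 53.7 + 50.6 + 60.3 + 48.8 + 57.7)/7 = 53.8429
Σ_{t=1}^{5}(z_t−z̄)(z_{t+2}−z̄) = 48.1792
γ_2 = 48.1792 / 7 = 6.883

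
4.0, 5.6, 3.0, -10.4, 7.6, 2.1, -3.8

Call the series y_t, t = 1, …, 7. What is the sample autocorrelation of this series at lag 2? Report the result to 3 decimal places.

Mean ȳ = (4.0 + 5.6 + 3.0 − 10.4 + 7.6 + 2.1 − 3.8)/7 = 1.1571
Deviations from mean: 2.8429, 4.4429, 1.8429, -11.5571, 6.4429, 0.9429, -4.9571
Numerator Σ_{t=1}^{5}(y_t−ȳ)(y_{t+2}−ȳ) = -77.0694
Denominator Σ(y_t−ȳ)² = 231.7571
r_2 = -77.0694 / 231.7571 = -0.333

-0.333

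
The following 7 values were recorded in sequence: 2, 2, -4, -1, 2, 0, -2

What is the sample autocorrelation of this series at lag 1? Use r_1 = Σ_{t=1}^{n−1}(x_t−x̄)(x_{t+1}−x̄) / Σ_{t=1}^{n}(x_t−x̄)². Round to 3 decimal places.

Mean x̄ = (2 + 2 − 4 − 1 + 2 + 0 − 2)/7 = -0.1429
Deviations from mean: 2.1429, 2.1429, -3.8571, -0.8571, 2.1429, 0.1429, -1.8571
Σ(x_t−x̄)(x_{t+1}−x̄) = (4.5918) + (-8.2653) + (3.3061) + (-1.8367) + (0.3061) + (-0.2653) = -2.1633
Denominator Σ(x_t−x̄)² = 32.8571
r_1 = -2.1633 / 32.8571 = -0.066

-0.066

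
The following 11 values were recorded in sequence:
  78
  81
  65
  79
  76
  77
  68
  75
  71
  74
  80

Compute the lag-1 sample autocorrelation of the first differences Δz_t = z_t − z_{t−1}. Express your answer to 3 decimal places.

-0.619

First differences Δz: 3, -16, 14, -3, 1, -9, 7, -4, 3, 6
Mean of differences = 0.2000
Numerator Σ(Δz_t−Δz̄)(Δz_{t+1}−Δz̄) = -409.6400
Denominator Σ(Δz_t−Δz̄)² = 661.6000
r_1(Δz) = -409.6400 / 661.6000 = -0.619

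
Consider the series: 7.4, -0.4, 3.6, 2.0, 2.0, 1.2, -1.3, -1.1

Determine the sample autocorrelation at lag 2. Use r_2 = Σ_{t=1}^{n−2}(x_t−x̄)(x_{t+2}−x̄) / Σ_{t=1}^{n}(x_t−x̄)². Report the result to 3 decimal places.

Mean x̄ = (7.4 − 0.4 + 3.6 + 2.0 + 2.0 + 1.2 − 1.3 − 1.1)/8 = 1.6750
Deviations from mean: 5.7250, -2.0750, 1.9250, 0.3250, 0.3250, -0.4750, -2.9750, -2.7750
Numerator Σ_{t=1}^{6}(x_t−x̄)(x_{t+2}−x̄) = 11.1688
Denominator Σ(x_t−x̄)² = 57.7750
r_2 = 11.1688 / 57.7750 = 0.193

0.193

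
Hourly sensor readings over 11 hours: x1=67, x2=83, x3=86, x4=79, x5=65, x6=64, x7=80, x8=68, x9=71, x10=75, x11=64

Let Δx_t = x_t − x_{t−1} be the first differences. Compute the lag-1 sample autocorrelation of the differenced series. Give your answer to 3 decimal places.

First differences Δx: 16, 3, -7, -14, -1, 16, -12, 3, 4, -11
Mean of differences = -0.3000
Numerator Σ(Δx_t−Δx̄)(Δx_{t+1}−Δx̄) = -139.4900
Denominator Σ(Δx_t−Δx̄)² = 1056.1000
r_1(Δx) = -139.4900 / 1056.1000 = -0.132

-0.132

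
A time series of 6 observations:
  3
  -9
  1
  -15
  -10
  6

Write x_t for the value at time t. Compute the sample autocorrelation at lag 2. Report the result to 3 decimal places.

Mean x̄ = (3 − 9 + 1 − 15 − 10 + 6)/6 = -4.0000
Numerator Σ_{t=1}^{4}(x_t−x̄)(x_{t+2}−x̄) = -50.0000
Denominator Σ(x_t−x̄)² = 356.0000
r_2 = -50.0000 / 356.0000 = -0.140

-0.140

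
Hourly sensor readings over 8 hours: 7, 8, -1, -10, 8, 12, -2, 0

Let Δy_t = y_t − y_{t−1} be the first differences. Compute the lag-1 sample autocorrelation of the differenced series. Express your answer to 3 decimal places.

-0.162

First differences Δy: 1, -9, -9, 18, 4, -14, 2
Mean of differences = -1.0000
Numerator Σ(Δy_t−Δȳ)(Δy_{t+1}−Δȳ) = -113.0000
Denominator Σ(Δy_t−Δȳ)² = 696.0000
r_1(Δy) = -113.0000 / 696.0000 = -0.162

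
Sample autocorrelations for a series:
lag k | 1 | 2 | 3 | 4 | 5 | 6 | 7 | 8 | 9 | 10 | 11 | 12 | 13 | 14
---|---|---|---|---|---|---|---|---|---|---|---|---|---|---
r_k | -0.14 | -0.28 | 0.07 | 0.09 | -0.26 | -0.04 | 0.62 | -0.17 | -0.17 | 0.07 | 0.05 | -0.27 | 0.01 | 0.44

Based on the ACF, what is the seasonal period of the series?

7

The largest autocorrelation is r_7 = 0.62, with a weaker echo at lag 14 (0.44); the remaining lags stay at or below 0.09.
The dominant spike at lag 7 indicates a seasonal period of 7.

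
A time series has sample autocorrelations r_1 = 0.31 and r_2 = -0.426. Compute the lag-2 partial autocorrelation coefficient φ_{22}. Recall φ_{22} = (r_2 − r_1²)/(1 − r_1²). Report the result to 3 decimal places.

-0.578

φ_{22} = (r_2 − r_1²) / (1 − r_1²)
r_1² = (0.31)² = 0.0961
Numerator = -0.426 − 0.0961 = -0.5221; denominator = 1 − 0.0961 = 0.9039
φ_{22} = -0.5221 / 0.9039 = -0.578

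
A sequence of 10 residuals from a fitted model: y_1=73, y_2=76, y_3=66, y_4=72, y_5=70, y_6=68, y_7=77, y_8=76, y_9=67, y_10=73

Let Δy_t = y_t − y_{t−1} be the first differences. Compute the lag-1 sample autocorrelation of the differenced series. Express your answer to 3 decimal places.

-0.483

First differences Δy: 3, -10, 6, -2, -2, 9, -1, -9, 6
Mean of differences = 0.0000
Numerator Σ(Δy_t−Δȳ)(Δy_{t+1}−Δȳ) = -170.0000
Denominator Σ(Δy_t−Δȳ)² = 352.0000
r_1(Δy) = -170.0000 / 352.0000 = -0.483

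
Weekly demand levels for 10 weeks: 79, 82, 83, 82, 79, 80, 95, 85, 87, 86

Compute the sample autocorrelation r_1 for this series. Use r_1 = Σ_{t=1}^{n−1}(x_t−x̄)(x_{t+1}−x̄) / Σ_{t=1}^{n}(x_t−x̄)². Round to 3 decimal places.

0.096

Mean x̄ = (79 + 82 + 83 + 82 + 79 + 80 + 95 + 85 + 87 + 86)/10 = 83.8000
Numerator Σ_{t=1}^{9}(x_t−x̄)(x_{t+1}−x̄) = 20.1600
Denominator Σ(x_t−x̄)² = 209.6000
r_1 = 20.1600 / 209.6000 = 0.096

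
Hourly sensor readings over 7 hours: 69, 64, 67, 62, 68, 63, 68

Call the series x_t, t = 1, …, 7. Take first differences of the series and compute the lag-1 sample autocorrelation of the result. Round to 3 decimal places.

-0.795

First differences Δx: -5, 3, -5, 6, -5, 5
Mean of differences = -0.1667
Numerator Σ(Δx_t−Δx̄)(Δx_{t+1}−Δx̄) = -115.1944
Denominator Σ(Δx_t−Δx̄)² = 144.8333
r_1(Δx) = -115.1944 / 144.8333 = -0.795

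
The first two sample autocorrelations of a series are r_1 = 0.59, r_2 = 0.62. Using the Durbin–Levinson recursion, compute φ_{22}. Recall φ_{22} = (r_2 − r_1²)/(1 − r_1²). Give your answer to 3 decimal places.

0.417

φ_{22} = (r_2 − r_1²) / (1 − r_1²)
r_1² = (0.59)² = 0.3481
Numerator = 0.62 − 0.3481 = 0.2719; denominator = 1 − 0.3481 = 0.6519
φ_{22} = 0.2719 / 0.6519 = 0.417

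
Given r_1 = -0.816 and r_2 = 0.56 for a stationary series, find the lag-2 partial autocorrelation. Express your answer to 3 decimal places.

φ_{22} = (r_2 − r_1²) / (1 − r_1²)
r_1² = (-0.816)² = 0.665856
Numerator = 0.56 − 0.6659 = -0.1059; denominator = 1 − 0.6659 = 0.3341
φ_{22} = -0.1059 / 0.3341 = -0.317

-0.317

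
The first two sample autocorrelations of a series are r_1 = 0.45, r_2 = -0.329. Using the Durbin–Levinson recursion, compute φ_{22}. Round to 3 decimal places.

-0.666

φ_{22} = (r_2 − r_1²) / (1 − r_1²)
r_1² = (0.45)² = 0.2025
Numerator = -0.329 − 0.2025 = -0.5315; denominator = 1 − 0.2025 = 0.7975
φ_{22} = -0.5315 / 0.7975 = -0.666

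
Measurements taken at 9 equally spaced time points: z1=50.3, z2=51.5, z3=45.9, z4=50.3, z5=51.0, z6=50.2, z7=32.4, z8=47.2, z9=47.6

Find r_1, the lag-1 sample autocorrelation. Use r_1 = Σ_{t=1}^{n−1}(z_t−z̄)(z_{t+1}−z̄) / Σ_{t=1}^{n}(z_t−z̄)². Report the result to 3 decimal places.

-0.061

Mean z̄ = (50.3 + 51.5 + 45.9 + 50.3 + 51.0 + 50.2 + 32.4 + 47.2 + 47.6)/9 = 47.3778
Numerator Σ_{t=1}^{8}(z_t−z̄)(z_{t+1}−z̄) = -17.2038
Denominator Σ(z_t−z̄)² = 281.7556
r_1 = -17.2038 / 281.7556 = -0.061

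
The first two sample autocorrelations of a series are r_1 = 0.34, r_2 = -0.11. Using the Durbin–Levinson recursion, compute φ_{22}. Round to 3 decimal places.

-0.255

φ_{22} = (r_2 − r_1²) / (1 − r_1²)
r_1² = (0.34)² = 0.1156
Numerator = -0.11 − 0.1156 = -0.2256; denominator = 1 − 0.1156 = 0.8844
φ_{22} = -0.2256 / 0.8844 = -0.255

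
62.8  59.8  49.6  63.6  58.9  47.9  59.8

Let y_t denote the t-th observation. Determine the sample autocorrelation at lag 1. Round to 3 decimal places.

-0.350

Mean ȳ = (62.8 + 59.8 + 49.6 + 63.6 + 58.9 + 47.9 + 59.8)/7 = 57.4857
Deviations from mean: 5.3143, 2.3143, -7.8857, 6.1143, 1.4143, -9.5857, 2.3143
Σ(y_t−ȳ)(y_{t+1}−ȳ) = (12.2988) + (-18.2498) + (-48.2155) + (8.6473) + (-13.5569) + (-22.1841) = -81.2602
Denominator Σ(y_t−ȳ)² = 232.4086
r_1 = -81.2602 / 232.4086 = -0.350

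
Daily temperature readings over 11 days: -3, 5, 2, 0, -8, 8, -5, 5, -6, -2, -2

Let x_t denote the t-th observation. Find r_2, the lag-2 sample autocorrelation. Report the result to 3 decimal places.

Mean x̄ = (-3 + 5 + 2 + 0 − 8 + 8 − 5 + 5 − 6 − 2 − 2)/11 = -0.5455
Numerator Σ_{t=1}^{9}(x_t−x̄)(x_{t+2}−x̄) = 87.2231
Denominator Σ(x_t−x̄)² = 256.7273
r_2 = 87.2231 / 256.7273 = 0.340

0.340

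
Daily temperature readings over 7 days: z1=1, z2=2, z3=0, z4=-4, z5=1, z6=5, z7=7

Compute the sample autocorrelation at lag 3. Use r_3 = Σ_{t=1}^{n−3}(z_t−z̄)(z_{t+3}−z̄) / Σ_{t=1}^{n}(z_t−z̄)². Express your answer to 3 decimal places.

Mean z̄ = (1 + 2 + 0 − 4 + 1 + 5 + 7)/7 = 1.7143
Deviations from mean: -0.7143, 0.2857, -1.7143, -5.7143, -0.7143, 3.2857, 5.2857
Σ(z_t−z̄)(z_{t+3}−z̄) = (4.0816) + (-0.2041) + (-5.6327) + (-30.2041) = -31.9592
Denominator Σ(z_t−z̄)² = 75.4286
r_3 = -31.9592 / 75.4286 = -0.424

-0.424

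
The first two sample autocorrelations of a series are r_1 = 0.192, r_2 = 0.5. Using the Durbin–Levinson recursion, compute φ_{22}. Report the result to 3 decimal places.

φ_{22} = (r_2 − r_1²) / (1 − r_1²)
r_1² = (0.192)² = 0.036864
Numerator = 0.5 − 0.0369 = 0.4631; denominator = 1 − 0.0369 = 0.9631
φ_{22} = 0.4631 / 0.9631 = 0.481

0.481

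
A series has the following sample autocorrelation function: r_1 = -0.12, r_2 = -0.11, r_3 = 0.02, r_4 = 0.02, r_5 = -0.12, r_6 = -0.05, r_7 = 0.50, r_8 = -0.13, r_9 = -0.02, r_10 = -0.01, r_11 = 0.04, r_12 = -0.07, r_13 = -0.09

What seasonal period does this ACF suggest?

7

The largest autocorrelation is r_7 = 0.50; the remaining lags stay at or below 0.04.
The dominant spike at lag 7 indicates a seasonal period of 7.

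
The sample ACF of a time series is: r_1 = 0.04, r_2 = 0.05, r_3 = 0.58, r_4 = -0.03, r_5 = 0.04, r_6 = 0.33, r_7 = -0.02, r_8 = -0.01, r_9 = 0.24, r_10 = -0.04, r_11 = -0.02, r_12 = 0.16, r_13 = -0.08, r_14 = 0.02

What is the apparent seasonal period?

The largest autocorrelation is r_3 = 0.58, with weaker echoes at lags 6 (0.33), 9 (0.24) and 12 (0.16); the remaining lags stay at or below 0.05.
The dominant spike at lag 3 indicates a seasonal period of 3.

3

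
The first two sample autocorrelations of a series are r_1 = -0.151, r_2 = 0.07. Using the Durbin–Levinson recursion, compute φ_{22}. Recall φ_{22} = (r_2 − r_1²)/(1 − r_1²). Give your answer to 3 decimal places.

0.048

φ_{22} = (r_2 − r_1²) / (1 − r_1²)
r_1² = (-0.151)² = 0.022801
Numerator = 0.07 − 0.0228 = 0.0472; denominator = 1 − 0.0228 = 0.9772
φ_{22} = 0.0472 / 0.9772 = 0.048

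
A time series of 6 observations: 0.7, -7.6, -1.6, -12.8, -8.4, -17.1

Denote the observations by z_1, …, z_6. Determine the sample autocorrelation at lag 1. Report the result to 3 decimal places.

Mean z̄ = (0.7 − 7.6 − 1.6 − 12.8 − 8.4 − 17.1)/6 = -7.8000
Deviations from mean: 8.5000, 0.2000, 6.2000, -5.0000, -0.6000, -9.3000
Σ(z_t−z̄)(z_{t+1}−z̄) = (1.7000) + (1.2400) + (-31.0000) + (3.0000) + (5.5800) = -19.4800
Denominator Σ(z_t−z̄)² = 222.5800
r_1 = -19.4800 / 222.5800 = -0.088

-0.088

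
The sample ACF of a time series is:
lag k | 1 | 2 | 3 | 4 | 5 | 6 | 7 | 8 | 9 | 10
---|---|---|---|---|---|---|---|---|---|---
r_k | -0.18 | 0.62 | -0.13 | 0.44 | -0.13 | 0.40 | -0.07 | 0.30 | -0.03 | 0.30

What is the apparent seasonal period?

2

The largest autocorrelation is r_2 = 0.62, with weaker echoes at lags 4 (0.44), 6 (0.40), 8 (0.30) and 10 (0.30); the remaining lags stay at or below -0.03.
The dominant spike at lag 2 indicates a seasonal period of 2.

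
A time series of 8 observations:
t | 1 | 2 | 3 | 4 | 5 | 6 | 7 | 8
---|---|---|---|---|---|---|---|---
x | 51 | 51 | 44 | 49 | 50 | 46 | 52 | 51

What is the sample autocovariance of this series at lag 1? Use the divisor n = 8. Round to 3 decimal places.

-1.445

Mean x̄ = (51 + 51 + 44 + 49 + 50 + 46 + 52 + 51)/8 = 49.2500
Deviations: 1.7500, 1.7500, -5.2500, -0.2500, 0.7500, -3.2500, 2.7500, 1.7500
Σ_{t=1}^{7}(x_t−x̄)(x_{t+1}−x̄) = -11.5625
γ_1 = -11.5625 / 8 = -1.445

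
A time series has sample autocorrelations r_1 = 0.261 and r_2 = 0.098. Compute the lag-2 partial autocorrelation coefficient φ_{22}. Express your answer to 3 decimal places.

φ_{22} = (r_2 − r_1²) / (1 − r_1²)
r_1² = (0.261)² = 0.068121
Numerator = 0.098 − 0.0681 = 0.0299; denominator = 1 − 0.0681 = 0.9319
φ_{22} = 0.0299 / 0.9319 = 0.032

0.032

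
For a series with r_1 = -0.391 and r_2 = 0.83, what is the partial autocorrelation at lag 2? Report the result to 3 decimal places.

0.799

φ_{22} = (r_2 − r_1²) / (1 − r_1²)
r_1² = (-0.391)² = 0.152881
Numerator = 0.83 − 0.1529 = 0.6771; denominator = 1 − 0.1529 = 0.8471
φ_{22} = 0.6771 / 0.8471 = 0.799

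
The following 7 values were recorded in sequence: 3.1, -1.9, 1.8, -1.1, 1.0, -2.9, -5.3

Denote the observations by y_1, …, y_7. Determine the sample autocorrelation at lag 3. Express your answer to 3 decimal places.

-0.142

Mean ȳ = (3.1 − 1.9 + 1.8 − 1.1 + 1.0 − 2.9 − 5.3)/7 = -0.7571
Deviations from mean: 3.8571, -1.1429, 2.5571, -0.3429, 1.7571, -2.1429, -4.5429
Σ(y_t−ȳ)(y_{t+3}−ȳ) = (-1.3224) + (-2.0082) + (-5.4796) + (1.5576) = -7.2527
Denominator Σ(y_t−ȳ)² = 51.1571
r_3 = -7.2527 / 51.1571 = -0.142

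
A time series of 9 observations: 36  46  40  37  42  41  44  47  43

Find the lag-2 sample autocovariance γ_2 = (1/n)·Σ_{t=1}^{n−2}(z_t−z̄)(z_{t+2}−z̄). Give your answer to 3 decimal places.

Mean z̄ = (36 + 46 + 40 + 37 + 42 + 41 + 44 + 47 + 43)/9 = 41.7778
Σ_{t=1}^{7}(z_t−z̄)(z_{t+2}−z̄) = -7.4321
γ_2 = -7.4321 / 9 = -0.826

-0.826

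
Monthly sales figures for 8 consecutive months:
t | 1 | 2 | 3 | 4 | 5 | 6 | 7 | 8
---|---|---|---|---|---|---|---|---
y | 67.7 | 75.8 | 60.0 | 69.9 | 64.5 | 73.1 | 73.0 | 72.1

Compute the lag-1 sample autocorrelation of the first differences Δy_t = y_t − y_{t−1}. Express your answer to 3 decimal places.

First differences Δy: 8.1, -15.8, 9.9, -5.4, 8.6, -0.1, -0.9
Mean of differences = 0.6286
Numerator Σ(Δy_t−Δȳ)(Δy_{t+1}−Δȳ) = -383.7051
Denominator Σ(Δy_t−Δȳ)² = 514.4343
r_1(Δy) = -383.7051 / 514.4343 = -0.746

-0.746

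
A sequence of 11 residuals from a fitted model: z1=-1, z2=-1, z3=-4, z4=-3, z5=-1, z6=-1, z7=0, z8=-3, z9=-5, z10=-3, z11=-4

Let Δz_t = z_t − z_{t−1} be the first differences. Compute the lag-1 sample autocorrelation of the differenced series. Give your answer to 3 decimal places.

-0.146

First differences Δz: 0, -3, 1, 2, 0, 1, -3, -2, 2, -1
Mean of differences = -0.3000
Numerator Σ(Δz_t−Δz̄)(Δz_{t+1}−Δz̄) = -4.6900
Denominator Σ(Δz_t−Δz̄)² = 32.1000
r_1(Δz) = -4.6900 / 32.1000 = -0.146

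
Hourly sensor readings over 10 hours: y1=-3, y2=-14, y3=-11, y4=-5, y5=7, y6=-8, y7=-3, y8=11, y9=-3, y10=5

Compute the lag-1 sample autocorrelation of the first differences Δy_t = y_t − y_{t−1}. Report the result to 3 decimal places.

First differences Δy: -11, 3, 6, 12, -15, 5, 14, -14, 8
Mean of differences = 0.8889
Numerator Σ(Δy_t−Δȳ)(Δy_{t+1}−Δȳ) = -446.5679
Denominator Σ(Δy_t−Δȳ)² = 1008.8889
r_1(Δy) = -446.5679 / 1008.8889 = -0.443

-0.443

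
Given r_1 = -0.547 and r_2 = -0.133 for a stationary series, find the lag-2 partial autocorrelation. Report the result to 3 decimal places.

-0.617

φ_{22} = (r_2 − r_1²) / (1 − r_1²)
r_1² = (-0.547)² = 0.299209
Numerator = -0.133 − 0.2992 = -0.4322; denominator = 1 − 0.2992 = 0.7008
φ_{22} = -0.4322 / 0.7008 = -0.617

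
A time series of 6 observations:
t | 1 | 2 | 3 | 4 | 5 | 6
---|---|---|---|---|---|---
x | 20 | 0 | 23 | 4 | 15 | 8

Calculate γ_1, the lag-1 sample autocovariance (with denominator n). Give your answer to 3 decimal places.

-59.019

Mean x̄ = (20 + 0 + 23 + 4 + 15 + 8)/6 = 11.6667
Deviations: 8.3333, -11.6667, 11.3333, -7.6667, 3.3333, -3.6667
Σ_{t=1}^{5}(x_t−x̄)(x_{t+1}−x̄) = -354.1111
γ_1 = -354.1111 / 6 = -59.019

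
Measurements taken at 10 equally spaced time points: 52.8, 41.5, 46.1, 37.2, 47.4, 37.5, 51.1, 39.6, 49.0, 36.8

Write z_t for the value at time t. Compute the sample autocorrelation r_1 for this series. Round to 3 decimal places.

-0.665

Mean z̄ = (52.8 + 41.5 + 46.1 + 37.2 + 47.4 + 37.5 + 51.1 + 39.6 + 49.0 + 36.8)/10 = 43.9000
Numerator Σ_{t=1}^{9}(z_t−z̄)(z_{t+1}−z̄) = -222.4100
Denominator Σ(z_t−z̄)² = 334.6600
r_1 = -222.4100 / 334.6600 = -0.665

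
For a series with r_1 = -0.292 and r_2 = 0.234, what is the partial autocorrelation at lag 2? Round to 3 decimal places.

φ_{22} = (r_2 − r_1²) / (1 − r_1²)
r_1² = (-0.292)² = 0.085264
Numerator = 0.234 − 0.0853 = 0.1487; denominator = 1 − 0.0853 = 0.9147
φ_{22} = 0.1487 / 0.9147 = 0.163

0.163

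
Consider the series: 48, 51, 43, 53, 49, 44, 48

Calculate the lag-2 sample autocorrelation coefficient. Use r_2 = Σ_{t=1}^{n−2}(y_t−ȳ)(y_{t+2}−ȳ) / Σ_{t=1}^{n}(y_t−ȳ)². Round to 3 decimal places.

Mean ȳ = (48 + 51 + 43 + 53 + 49 + 44 + 48)/7 = 48.0000
Deviations from mean: 0.0000, 3.0000, -5.0000, 5.0000, 1.0000, -4.0000, 0.0000
Σ(y_t−ȳ)(y_{t+2}−ȳ) = (0.0000) + (15.0000) + (-5.0000) + (-20.0000) + (0.0000) = -10.0000
Denominator Σ(y_t−ȳ)² = 76.0000
r_2 = -10.0000 / 76.0000 = -0.132

-0.132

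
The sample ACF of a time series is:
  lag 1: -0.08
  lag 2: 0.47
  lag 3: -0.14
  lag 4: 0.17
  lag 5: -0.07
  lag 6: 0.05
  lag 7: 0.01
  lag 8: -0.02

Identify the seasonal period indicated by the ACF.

The largest autocorrelation is r_2 = 0.47, with a weaker echo at lag 4 (0.17); the remaining lags stay at or below 0.05.
The dominant spike at lag 2 indicates a seasonal period of 2.

2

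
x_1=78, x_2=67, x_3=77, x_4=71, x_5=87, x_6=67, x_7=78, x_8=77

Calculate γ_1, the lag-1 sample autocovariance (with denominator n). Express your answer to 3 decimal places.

-26.164

Mean x̄ = (78 + 67 + 77 + 71 + 87 + 67 + 78 + 77)/8 = 75.2500
Deviations: 2.7500, -8.2500, 1.7500, -4.2500, 11.7500, -8.2500, 2.7500, 1.7500
Σ_{t=1}^{7}(x_t−x̄)(x_{t+1}−x̄) = -209.3125
γ_1 = -209.3125 / 8 = -26.164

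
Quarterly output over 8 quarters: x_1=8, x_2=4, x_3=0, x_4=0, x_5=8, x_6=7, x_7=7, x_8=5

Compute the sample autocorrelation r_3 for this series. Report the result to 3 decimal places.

Mean x̄ = (8 + 4 + 0 + 0 + 8 + 7 + 7 + 5)/8 = 4.8750
Deviations from mean: 3.1250, -0.8750, -4.8750, -4.8750, 3.1250, 2.1250, 2.1250, 0.1250
Σ(x_t−x̄)(x_{t+3}−x̄) = (-15.2344) + (-2.7344) + (-10.3594) + (-10.3594) + (0.3906) = -38.2969
Denominator Σ(x_t−x̄)² = 76.8750
r_3 = -38.2969 / 76.8750 = -0.498

-0.498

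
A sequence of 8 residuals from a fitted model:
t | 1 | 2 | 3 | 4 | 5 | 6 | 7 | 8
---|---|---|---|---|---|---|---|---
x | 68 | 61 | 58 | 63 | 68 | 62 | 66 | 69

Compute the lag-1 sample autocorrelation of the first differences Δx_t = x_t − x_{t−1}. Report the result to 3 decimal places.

First differences Δx: -7, -3, 5, 5, -6, 4, 3
Mean of differences = 0.1429
Numerator Σ(Δx_t−Δx̄)(Δx_{t+1}−Δx̄) = -11.7347
Denominator Σ(Δx_t−Δx̄)² = 168.8571
r_1(Δx) = -11.7347 / 168.8571 = -0.069

-0.069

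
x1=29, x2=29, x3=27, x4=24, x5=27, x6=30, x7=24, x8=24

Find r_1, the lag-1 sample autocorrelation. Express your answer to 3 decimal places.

0.085

Mean x̄ = (29 + 29 + 27 + 24 + 27 + 30 + 24 + 24)/8 = 26.7500
Σ(x_t−x̄)(x_{t+1}−x̄) = (5.0625) + (0.5625) + (-0.6875) + (-0.6875) + (0.8125) + (-8.9375) + (7.5625) = 3.6875
Denominator Σ(x_t−x̄)² = 43.5000
r_1 = 3.6875 / 43.5000 = 0.085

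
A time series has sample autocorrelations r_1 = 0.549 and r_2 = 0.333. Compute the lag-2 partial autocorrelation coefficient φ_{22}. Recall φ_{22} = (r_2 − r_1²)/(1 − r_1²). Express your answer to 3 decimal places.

φ_{22} = (r_2 − r_1²) / (1 − r_1²)
r_1² = (0.549)² = 0.301401
Numerator = 0.333 − 0.3014 = 0.0316; denominator = 1 − 0.3014 = 0.6986
φ_{22} = 0.0316 / 0.6986 = 0.045

0.045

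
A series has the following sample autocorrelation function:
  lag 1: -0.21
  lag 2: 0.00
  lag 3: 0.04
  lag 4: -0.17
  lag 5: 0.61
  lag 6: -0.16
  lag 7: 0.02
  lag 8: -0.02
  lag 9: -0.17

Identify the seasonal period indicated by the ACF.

5

The largest autocorrelation is r_5 = 0.61; the remaining lags stay at or below 0.04.
The dominant spike at lag 5 indicates a seasonal period of 5.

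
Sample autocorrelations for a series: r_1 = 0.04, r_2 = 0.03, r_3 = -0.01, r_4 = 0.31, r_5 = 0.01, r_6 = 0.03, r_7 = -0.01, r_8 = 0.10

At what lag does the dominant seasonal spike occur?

4

The largest autocorrelation is r_4 = 0.31; the remaining lags stay at or below 0.10.
The dominant spike at lag 4 indicates a seasonal period of 4.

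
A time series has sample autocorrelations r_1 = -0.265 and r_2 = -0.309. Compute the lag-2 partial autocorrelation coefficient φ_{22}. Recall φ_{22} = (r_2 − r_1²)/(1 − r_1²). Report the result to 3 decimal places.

φ_{22} = (r_2 − r_1²) / (1 − r_1²)
r_1² = (-0.265)² = 0.070225
Numerator = -0.309 − 0.0702 = -0.3792; denominator = 1 − 0.0702 = 0.9298
φ_{22} = -0.3792 / 0.9298 = -0.408

-0.408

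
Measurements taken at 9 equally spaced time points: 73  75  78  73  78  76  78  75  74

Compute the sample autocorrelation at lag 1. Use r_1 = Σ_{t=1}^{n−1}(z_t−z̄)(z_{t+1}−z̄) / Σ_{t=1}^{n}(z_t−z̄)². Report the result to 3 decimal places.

-0.314

Mean z̄ = (73 + 75 + 78 + 73 + 78 + 76 + 78 + 75 + 74)/9 = 75.5556
Numerator Σ_{t=1}^{8}(z_t−z̄)(z_{t+1}−z̄) = -10.7531
Denominator Σ(z_t−z̄)² = 34.2222
r_1 = -10.7531 / 34.2222 = -0.314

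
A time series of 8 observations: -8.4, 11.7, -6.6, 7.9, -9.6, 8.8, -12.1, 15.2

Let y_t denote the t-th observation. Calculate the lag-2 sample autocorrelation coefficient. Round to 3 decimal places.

0.619

Mean ȳ = (-8.4 + 11.7 − 6.6 + 7.9 − 9.6 + 8.8 − 12.1 + 15.2)/8 = 0.8625
Deviations from mean: -9.2625, 10.8375, -7.4625, 7.0375, -10.4625, 7.9375, -12.9625, 14.3375
Numerator Σ_{t=1}^{6}(y_t−ȳ)(y_{t+2}−ȳ) = 528.7509
Denominator Σ(y_t−ȳ)² = 854.5188
r_2 = 528.7509 / 854.5188 = 0.619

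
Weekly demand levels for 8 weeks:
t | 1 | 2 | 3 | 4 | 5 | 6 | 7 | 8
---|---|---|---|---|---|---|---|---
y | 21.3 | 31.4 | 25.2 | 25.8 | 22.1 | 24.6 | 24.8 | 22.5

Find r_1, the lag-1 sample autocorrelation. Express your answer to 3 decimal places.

-0.313

Mean ȳ = (21.3 + 31.4 + 25.2 + 25.8 + 22.1 + 24.6 + 24.8 + 22.5)/8 = 24.7125
Deviations from mean: -3.4125, 6.6875, 0.4875, 1.0875, -2.6125, -0.1125, 0.0875, -2.2125
Σ(y_t−ȳ)(y_{t+1}−ȳ) = (-22.8211) + (3.2602) + (0.5302) + (-2.8411) + (0.2939) + (-0.0098) + (-0.1936) = -21.7814
Denominator Σ(y_t−ȳ)² = 69.5288
r_1 = -21.7814 / 69.5288 = -0.313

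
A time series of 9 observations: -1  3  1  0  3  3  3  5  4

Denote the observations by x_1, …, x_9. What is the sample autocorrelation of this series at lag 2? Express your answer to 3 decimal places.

Mean x̄ = (-1 + 3 + 1 + 0 + 3 + 3 + 3 + 5 + 4)/9 = 2.3333
Σ(x_t−x̄)(x_{t+2}−x̄) = (4.4444) + (-1.5556) + (-0.8889) + (-1.5556) + (0.4444) + (1.7778) + (1.1111) = 3.7778
Denominator Σ(x_t−x̄)² = 30.0000
r_2 = 3.7778 / 30.0000 = 0.126

0.126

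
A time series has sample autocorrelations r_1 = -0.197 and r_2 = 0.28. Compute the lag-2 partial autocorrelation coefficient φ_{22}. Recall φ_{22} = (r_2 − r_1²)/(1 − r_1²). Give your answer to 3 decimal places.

0.251

φ_{22} = (r_2 − r_1²) / (1 − r_1²)
r_1² = (-0.197)² = 0.038809
Numerator = 0.28 − 0.0388 = 0.2412; denominator = 1 − 0.0388 = 0.9612
φ_{22} = 0.2412 / 0.9612 = 0.251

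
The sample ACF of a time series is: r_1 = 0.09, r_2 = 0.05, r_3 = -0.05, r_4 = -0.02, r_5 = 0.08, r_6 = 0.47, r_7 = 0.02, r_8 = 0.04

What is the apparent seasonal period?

6

The largest autocorrelation is r_6 = 0.47; the remaining lags stay at or below 0.09.
The dominant spike at lag 6 indicates a seasonal period of 6.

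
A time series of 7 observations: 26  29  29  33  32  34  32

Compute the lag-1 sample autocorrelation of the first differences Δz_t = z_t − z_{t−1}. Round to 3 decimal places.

First differences Δz: 3, 0, 4, -1, 2, -2
Mean of differences = 1.0000
Numerator Σ(Δz_t−Δz̄)(Δz_{t+1}−Δz̄) = -16.0000
Denominator Σ(Δz_t−Δz̄)² = 28.0000
r_1(Δz) = -16.0000 / 28.0000 = -0.571

-0.571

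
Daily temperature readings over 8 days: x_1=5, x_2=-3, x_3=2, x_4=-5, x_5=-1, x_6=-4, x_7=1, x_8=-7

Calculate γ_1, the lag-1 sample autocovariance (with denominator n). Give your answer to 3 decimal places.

-6.281

Mean x̄ = (5 − 3 + 2 − 5 − 1 − 4 + 1 − 7)/8 = -1.5000
Σ_{t=1}^{7}(x_t−x̄)(x_{t+1}−x̄) = -50.2500
γ_1 = -50.2500 / 8 = -6.281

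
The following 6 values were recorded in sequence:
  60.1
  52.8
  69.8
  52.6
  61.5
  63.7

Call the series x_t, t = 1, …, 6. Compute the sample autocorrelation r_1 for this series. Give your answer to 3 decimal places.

Mean x̄ = (60.1 + 52.8 + 69.8 + 52.6 + 61.5 + 63.7)/6 = 60.0833
Σ(x_t−x̄)(x_{t+1}−x̄) = (-0.1214) + (-70.7697) + (-72.7131) + (-10.6014) + (5.1236) = -149.0819
Denominator Σ(x_t−x̄)² = 218.5483
r_1 = -149.0819 / 218.5483 = -0.682

-0.682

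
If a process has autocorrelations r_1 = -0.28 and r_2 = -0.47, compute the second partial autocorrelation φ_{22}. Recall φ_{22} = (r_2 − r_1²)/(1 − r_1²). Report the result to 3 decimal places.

-0.595

φ_{22} = (r_2 − r_1²) / (1 − r_1²)
r_1² = (-0.28)² = 0.0784
Numerator = -0.47 − 0.0784 = -0.5484; denominator = 1 − 0.0784 = 0.9216
φ_{22} = -0.5484 / 0.9216 = -0.595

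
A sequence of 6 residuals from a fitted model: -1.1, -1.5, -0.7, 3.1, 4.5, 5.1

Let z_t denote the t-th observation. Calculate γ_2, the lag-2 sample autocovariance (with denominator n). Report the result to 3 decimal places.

Mean z̄ = (-1.1 − 1.5 − 0.7 + 3.1 + 4.5 + 5.1)/6 = 1.5667
Deviations: -2.6667, -3.0667, -2.2667, 1.5333, 2.9333, 3.5333
Σ_{t=1}^{4}(z_t−z̄)(z_{t+2}−z̄) = 0.1111
γ_2 = 0.1111 / 6 = 0.019

0.019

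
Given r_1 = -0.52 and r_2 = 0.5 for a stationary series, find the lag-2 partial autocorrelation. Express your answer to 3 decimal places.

0.315

φ_{22} = (r_2 − r_1²) / (1 − r_1²)
r_1² = (-0.52)² = 0.2704
Numerator = 0.5 − 0.2704 = 0.2296; denominator = 1 − 0.2704 = 0.7296
φ_{22} = 0.2296 / 0.7296 = 0.315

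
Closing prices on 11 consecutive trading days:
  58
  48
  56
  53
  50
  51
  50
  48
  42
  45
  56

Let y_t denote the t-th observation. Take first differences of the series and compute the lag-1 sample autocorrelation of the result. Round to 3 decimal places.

-0.200

First differences Δy: -10, 8, -3, -3, 1, -1, -2, -6, 3, 11
Mean of differences = -0.2000
Numerator Σ(Δy_t−Δȳ)(Δy_{t+1}−Δȳ) = -70.6400
Denominator Σ(Δy_t−Δȳ)² = 353.6000
r_1(Δy) = -70.6400 / 353.6000 = -0.200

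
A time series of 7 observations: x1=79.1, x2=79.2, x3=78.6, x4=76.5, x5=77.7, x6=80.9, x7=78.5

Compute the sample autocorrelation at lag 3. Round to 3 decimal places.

Mean x̄ = (79.1 + 79.2 + 78.6 + 76.5 + 77.7 + 80.9 + 78.5)/7 = 78.6429
Numerator Σ_{t=1}^{4}(x_t−x̄)(x_{t+3}−x̄) = -1.2955
Denominator Σ(x_t−x̄)² = 11.1171
r_3 = -1.2955 / 11.1171 = -0.117

-0.117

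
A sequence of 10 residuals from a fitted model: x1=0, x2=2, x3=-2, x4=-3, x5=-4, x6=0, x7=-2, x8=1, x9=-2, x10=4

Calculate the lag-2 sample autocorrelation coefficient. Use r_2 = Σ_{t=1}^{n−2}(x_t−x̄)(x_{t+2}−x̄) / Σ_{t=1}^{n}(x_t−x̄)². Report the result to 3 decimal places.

0.207

Mean x̄ = (0 + 2 − 2 − 3 − 4 + 0 − 2 + 1 − 2 + 4)/10 = -0.6000
Numerator Σ_{t=1}^{8}(x_t−x̄)(x_{t+2}−x̄) = 11.2800
Denominator Σ(x_t−x̄)² = 54.4000
r_2 = 11.2800 / 54.4000 = 0.207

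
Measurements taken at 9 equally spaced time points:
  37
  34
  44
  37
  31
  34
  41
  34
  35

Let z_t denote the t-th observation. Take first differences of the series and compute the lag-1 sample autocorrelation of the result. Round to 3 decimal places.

-0.368

First differences Δz: -3, 10, -7, -6, 3, 7, -7, 1
Mean of differences = -0.2500
Numerator Σ(Δz_t−Δz̄)(Δz_{t+1}−Δz̄) = -111.0625
Denominator Σ(Δz_t−Δz̄)² = 301.5000
r_1(Δz) = -111.0625 / 301.5000 = -0.368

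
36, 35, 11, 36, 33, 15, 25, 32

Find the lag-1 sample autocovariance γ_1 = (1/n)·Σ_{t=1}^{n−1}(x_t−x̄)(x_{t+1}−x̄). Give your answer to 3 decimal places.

Mean x̄ = (36 + 35 + 11 + 36 + 33 + 15 + 25 + 32)/8 = 27.8750
Σ_{t=1}^{7}(x_t−x̄)(x_{t+1}−x̄) = -198.6406
γ_1 = -198.6406 / 8 = -24.830

-24.830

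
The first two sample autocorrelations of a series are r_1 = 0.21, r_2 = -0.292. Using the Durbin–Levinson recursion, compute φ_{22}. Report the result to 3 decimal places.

-0.352

φ_{22} = (r_2 − r_1²) / (1 − r_1²)
r_1² = (0.21)² = 0.0441
Numerator = -0.292 − 0.0441 = -0.3361; denominator = 1 − 0.0441 = 0.9559
φ_{22} = -0.3361 / 0.9559 = -0.352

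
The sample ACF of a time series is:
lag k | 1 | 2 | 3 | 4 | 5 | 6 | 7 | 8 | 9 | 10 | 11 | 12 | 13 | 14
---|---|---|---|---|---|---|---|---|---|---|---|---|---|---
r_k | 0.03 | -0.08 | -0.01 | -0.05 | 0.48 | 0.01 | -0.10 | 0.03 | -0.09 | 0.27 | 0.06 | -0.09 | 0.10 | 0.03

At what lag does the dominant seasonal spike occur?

5

The largest autocorrelation is r_5 = 0.48, with a weaker echo at lag 10 (0.27); the remaining lags stay at or below 0.10.
The dominant spike at lag 5 indicates a seasonal period of 5.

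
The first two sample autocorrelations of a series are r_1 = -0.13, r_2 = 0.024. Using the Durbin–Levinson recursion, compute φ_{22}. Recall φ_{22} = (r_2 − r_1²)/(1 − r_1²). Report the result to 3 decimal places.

0.007

φ_{22} = (r_2 − r_1²) / (1 − r_1²)
r_1² = (-0.13)² = 0.0169
Numerator = 0.024 − 0.0169 = 0.0071; denominator = 1 − 0.0169 = 0.9831
φ_{22} = 0.0071 / 0.9831 = 0.007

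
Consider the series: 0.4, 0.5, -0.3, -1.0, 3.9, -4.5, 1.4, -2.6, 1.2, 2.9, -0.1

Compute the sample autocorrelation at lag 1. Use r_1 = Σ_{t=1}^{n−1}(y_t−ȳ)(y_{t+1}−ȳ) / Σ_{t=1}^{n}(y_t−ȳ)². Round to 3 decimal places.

-0.566

Mean ȳ = (0.4 + 0.5 − 0.3 − 1.0 + 3.9 − 4.5 + 1.4 − 2.6 + 1.2 + 2.9 − 0.1)/11 = 0.1636
Numerator Σ_{t=1}^{10}(y_t−ȳ)(y_{t+1}−ȳ) = -31.2422
Denominator Σ(y_t−ȳ)² = 55.2455
r_1 = -31.2422 / 55.2455 = -0.566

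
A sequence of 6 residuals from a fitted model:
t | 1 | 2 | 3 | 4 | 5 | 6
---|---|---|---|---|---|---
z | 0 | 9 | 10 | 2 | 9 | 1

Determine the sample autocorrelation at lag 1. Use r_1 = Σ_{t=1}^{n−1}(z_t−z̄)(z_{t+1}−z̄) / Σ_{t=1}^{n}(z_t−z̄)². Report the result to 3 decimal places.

-0.418

Mean z̄ = (0 + 9 + 10 + 2 + 9 + 1)/6 = 5.1667
Numerator Σ_{t=1}^{5}(z_t−z̄)(z_{t+1}−z̄) = -44.6944
Denominator Σ(z_t−z̄)² = 106.8333
r_1 = -44.6944 / 106.8333 = -0.418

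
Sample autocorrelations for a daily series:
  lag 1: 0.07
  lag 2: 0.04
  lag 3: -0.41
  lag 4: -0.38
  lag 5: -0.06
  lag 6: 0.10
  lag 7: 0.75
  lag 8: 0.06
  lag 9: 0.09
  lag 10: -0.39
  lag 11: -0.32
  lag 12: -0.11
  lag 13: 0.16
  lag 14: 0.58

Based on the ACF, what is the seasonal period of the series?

7

The largest autocorrelation is r_7 = 0.75, with a weaker echo at lag 14 (0.58); the remaining lags stay at or below 0.16.
The dominant spike at lag 7 indicates a seasonal period of 7.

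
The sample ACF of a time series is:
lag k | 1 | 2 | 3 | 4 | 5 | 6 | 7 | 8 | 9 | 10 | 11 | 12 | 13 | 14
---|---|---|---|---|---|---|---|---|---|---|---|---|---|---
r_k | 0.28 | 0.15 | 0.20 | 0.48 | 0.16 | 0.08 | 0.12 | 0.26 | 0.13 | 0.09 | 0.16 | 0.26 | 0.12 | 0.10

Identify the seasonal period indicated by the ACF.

4

The largest autocorrelation is r_4 = 0.48; the remaining lags stay at or below 0.28. The elevated value at lag 1 (0.28), dropping to 0.15 at lag 2, reflects decaying short-term dependence rather than seasonality.
The dominant spike at lag 4 indicates a seasonal period of 4.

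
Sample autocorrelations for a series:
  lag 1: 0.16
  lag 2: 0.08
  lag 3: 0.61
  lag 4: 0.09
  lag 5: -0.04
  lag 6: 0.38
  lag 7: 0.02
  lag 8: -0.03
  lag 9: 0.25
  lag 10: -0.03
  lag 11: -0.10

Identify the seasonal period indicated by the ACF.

The largest autocorrelation is r_3 = 0.61, with weaker echoes at lags 6 (0.38) and 9 (0.25); the remaining lags stay at or below 0.16.
The dominant spike at lag 3 indicates a seasonal period of 3.

3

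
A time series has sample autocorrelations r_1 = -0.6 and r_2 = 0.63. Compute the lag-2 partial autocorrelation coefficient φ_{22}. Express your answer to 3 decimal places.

0.422

φ_{22} = (r_2 − r_1²) / (1 − r_1²)
r_1² = (-0.6)² = 0.36
Numerator = 0.63 − 0.3600 = 0.2700; denominator = 1 − 0.3600 = 0.6400
φ_{22} = 0.2700 / 0.6400 = 0.422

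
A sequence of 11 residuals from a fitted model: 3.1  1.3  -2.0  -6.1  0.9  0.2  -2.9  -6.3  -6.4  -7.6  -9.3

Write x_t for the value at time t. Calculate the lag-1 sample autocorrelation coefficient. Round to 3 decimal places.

Mean x̄ = (3.1 + 1.3 − 2.0 − 6.1 + 0.9 + 0.2 − 2.9 − 6.3 − 6.4 − 7.6 − 9.3)/11 = -3.1909
Numerator Σ_{t=1}^{10}(x_t−x̄)(x_{t+1}−x̄) = 83.2508
Denominator Σ(x_t−x̄)² = 174.6691
r_1 = 83.2508 / 174.6691 = 0.477

0.477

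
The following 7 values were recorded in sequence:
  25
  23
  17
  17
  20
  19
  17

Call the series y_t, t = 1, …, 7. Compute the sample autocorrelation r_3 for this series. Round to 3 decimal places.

-0.067

Mean ȳ = (25 + 23 + 17 + 17 + 20 + 19 + 17)/7 = 19.7143
Deviations from mean: 5.2857, 3.2857, -2.7143, -2.7143, 0.2857, -0.7143, -2.7143
Σ(y_t−ȳ)(y_{t+3}−ȳ) = (-14.3469) + (0.9388) + (1.9388) + (7.3673) = -4.1020
Denominator Σ(y_t−ȳ)² = 61.4286
r_3 = -4.1020 / 61.4286 = -0.067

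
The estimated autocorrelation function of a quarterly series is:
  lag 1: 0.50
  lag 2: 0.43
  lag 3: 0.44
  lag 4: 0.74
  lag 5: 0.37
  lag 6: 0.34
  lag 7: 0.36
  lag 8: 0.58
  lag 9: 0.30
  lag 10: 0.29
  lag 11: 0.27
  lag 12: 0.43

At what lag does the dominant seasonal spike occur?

4

The largest autocorrelation is r_4 = 0.74, with a weaker echo at lag 8 (0.58); the remaining lags stay at or below 0.50. The elevated value at lag 1 (0.50), dropping to 0.43 at lag 2, reflects decaying short-term dependence rather than seasonality.
The dominant spike at lag 4 indicates a seasonal period of 4.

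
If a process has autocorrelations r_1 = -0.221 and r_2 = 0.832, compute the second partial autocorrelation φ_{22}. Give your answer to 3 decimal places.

0.823

φ_{22} = (r_2 − r_1²) / (1 − r_1²)
r_1² = (-0.221)² = 0.048841
Numerator = 0.832 − 0.0488 = 0.7832; denominator = 1 − 0.0488 = 0.9512
φ_{22} = 0.7832 / 0.9512 = 0.823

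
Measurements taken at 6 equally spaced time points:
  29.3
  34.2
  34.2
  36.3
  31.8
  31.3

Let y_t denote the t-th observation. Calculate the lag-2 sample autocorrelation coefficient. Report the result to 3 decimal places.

-0.218

Mean ȳ = (29.3 + 34.2 + 34.2 + 36.3 + 31.8 + 31.3)/6 = 32.8500
Deviations from mean: -3.5500, 1.3500, 1.3500, 3.4500, -1.0500, -1.5500
Σ(y_t−ȳ)(y_{t+2}−ȳ) = (-4.7925) + (4.6575) + (-1.4175) + (-5.3475) = -6.9000
Denominator Σ(y_t−ȳ)² = 31.6550
r_2 = -6.9000 / 31.6550 = -0.218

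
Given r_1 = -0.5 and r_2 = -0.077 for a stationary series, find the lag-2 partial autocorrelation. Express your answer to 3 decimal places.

-0.436

φ_{22} = (r_2 − r_1²) / (1 − r_1²)
r_1² = (-0.5)² = 0.25
Numerator = -0.077 − 0.2500 = -0.3270; denominator = 1 − 0.2500 = 0.7500
φ_{22} = -0.3270 / 0.7500 = -0.436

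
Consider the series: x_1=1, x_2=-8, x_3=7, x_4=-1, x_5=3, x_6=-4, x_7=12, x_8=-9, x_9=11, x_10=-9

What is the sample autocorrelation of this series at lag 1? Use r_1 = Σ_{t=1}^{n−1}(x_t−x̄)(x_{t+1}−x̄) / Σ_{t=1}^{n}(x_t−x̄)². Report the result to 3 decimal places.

Mean x̄ = (1 − 8 + 7 − 1 + 3 − 4 + 12 − 9 + 11 − 9)/10 = 0.3000
Numerator Σ_{t=1}^{9}(x_t−x̄)(x_{t+1}−x̄) = -443.3900
Denominator Σ(x_t−x̄)² = 566.1000
r_1 = -443.3900 / 566.1000 = -0.783

-0.783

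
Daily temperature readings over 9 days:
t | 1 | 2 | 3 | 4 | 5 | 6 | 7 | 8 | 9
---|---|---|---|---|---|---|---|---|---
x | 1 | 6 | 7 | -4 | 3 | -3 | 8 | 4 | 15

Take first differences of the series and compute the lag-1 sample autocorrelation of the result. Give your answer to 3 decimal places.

-0.598

First differences Δx: 5, 1, -11, 7, -6, 11, -4, 11
Mean of differences = 1.7500
Numerator Σ(Δx_t−Δx̄)(Δx_{t+1}−Δx̄) = -278.5625
Denominator Σ(Δx_t−Δx̄)² = 465.5000
r_1(Δx) = -278.5625 / 465.5000 = -0.598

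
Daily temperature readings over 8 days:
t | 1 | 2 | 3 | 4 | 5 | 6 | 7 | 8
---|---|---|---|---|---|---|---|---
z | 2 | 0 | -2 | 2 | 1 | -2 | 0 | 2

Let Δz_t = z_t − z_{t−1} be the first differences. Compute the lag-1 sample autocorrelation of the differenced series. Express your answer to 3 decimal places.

First differences Δz: -2, -2, 4, -1, -3, 2, 2
Mean of differences = 0.0000
Numerator Σ(Δz_t−Δz̄)(Δz_{t+1}−Δz̄) = -7.0000
Denominator Σ(Δz_t−Δz̄)² = 42.0000
r_1(Δz) = -7.0000 / 42.0000 = -0.167

-0.167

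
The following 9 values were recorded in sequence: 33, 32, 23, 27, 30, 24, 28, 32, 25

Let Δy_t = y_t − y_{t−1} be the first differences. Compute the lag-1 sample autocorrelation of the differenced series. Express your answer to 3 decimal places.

First differences Δy: -1, -9, 4, 3, -6, 4, 4, -7
Mean of differences = -1.0000
Numerator Σ(Δy_t−Δȳ)(Δy_{t+1}−Δȳ) = -70.0000
Denominator Σ(Δy_t−Δȳ)² = 216.0000
r_1(Δy) = -70.0000 / 216.0000 = -0.324

-0.324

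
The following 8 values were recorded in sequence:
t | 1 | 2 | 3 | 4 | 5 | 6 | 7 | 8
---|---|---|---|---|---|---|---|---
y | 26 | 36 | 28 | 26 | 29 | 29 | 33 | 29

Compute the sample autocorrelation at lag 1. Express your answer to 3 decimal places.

Mean ȳ = (26 + 36 + 28 + 26 + 29 + 29 + 33 + 29)/8 = 29.5000
Σ(y_t−ȳ)(y_{t+1}−ȳ) = (-22.7500) + (-9.7500) + (5.2500) + (1.7500) + (0.2500) + (-1.7500) + (-1.7500) = -28.7500
Denominator Σ(y_t−ȳ)² = 82.0000
r_1 = -28.7500 / 82.0000 = -0.351

-0.351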